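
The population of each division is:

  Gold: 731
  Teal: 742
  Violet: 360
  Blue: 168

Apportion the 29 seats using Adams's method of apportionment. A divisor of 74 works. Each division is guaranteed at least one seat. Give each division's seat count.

With modified divisor 74: modified quotas Gold 9.878, Teal 10.027, Violet 4.865, Blue 2.270.
Rounding up: Gold 10, Teal 11, Violet 5, Blue 3 (total 29).

Gold 10; Teal 11; Violet 5; Blue 3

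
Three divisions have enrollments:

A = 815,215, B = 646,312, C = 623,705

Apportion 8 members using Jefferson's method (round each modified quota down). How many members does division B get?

Standard divisor 2085232/8 ≈ 260654; standard quotas: A 3.128, B 2.480, C 2.393.
Rounding down gives 3, 2, 2 = 7 seats, so the divisor must be adjusted.
With modified divisor 211700: modified quotas A 3.851, B 3.053, C 2.946.
Rounding down: A 3, B 3, C 2 (total 8).
B receives 3.

3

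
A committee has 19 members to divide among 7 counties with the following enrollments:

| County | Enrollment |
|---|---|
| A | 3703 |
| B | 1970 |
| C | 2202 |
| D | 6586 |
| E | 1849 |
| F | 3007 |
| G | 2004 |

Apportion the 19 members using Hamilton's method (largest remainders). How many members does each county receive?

A 3, B 2, C 2, D 6, E 1, F 3, G 2

The standard divisor is 21321/19 ≈ 1122.158.
Standard quotas: A 3.2999, B 1.7555, C 1.9623, D 5.8690, E 1.6477, F 2.6797, G 1.7858.
Lower quotas: A 3, B 1, C 1, D 5, E 1, F 2, G 1 (sum 14, leaving 5 seats).
Remainders in descending order: C 0.9623, D 0.8690, G 0.7858, B 0.7555, F 0.6797, E 0.6477, A 0.2999.
The surplus seats go to C, D, G, B, F.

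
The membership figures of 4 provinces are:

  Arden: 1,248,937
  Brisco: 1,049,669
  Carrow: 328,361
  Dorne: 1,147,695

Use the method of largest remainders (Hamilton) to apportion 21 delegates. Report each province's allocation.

Arden=7; Brisco=6; Carrow=2; Dorne=6

The standard divisor is 3774662/21 ≈ 179745.81.
Standard quotas: Arden 6.9484, Brisco 5.8397, Carrow 1.8268, Dorne 6.3851.
Lower quotas: Arden 6, Brisco 5, Carrow 1, Dorne 6 (sum 18, leaving 3 seats).
Remainders in descending order: Arden 0.9484, Brisco 0.8397, Carrow 0.8268, Dorne 0.3851.
Largest remainders: Arden, Brisco, Carrow receive the extra seats.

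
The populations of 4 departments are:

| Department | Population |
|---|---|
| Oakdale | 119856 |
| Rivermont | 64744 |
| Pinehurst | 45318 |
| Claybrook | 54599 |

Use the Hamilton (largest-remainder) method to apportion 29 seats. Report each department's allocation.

Oakdale 12, Rivermont 7, Pinehurst 5, Claybrook 5

The standard divisor is 284517/29 ≈ 9810.931.
Standard quotas: Oakdale 12.2166, Rivermont 6.5992, Pinehurst 4.6191, Claybrook 5.5651.
Lower quotas: Oakdale 12, Rivermont 6, Pinehurst 4, Claybrook 5 (sum 27, leaving 2 seats).
Remainders in descending order: Pinehurst 0.6191, Rivermont 0.5992, Claybrook 0.5651, Oakdale 0.2166.
The surplus seats go to Pinehurst, Rivermont.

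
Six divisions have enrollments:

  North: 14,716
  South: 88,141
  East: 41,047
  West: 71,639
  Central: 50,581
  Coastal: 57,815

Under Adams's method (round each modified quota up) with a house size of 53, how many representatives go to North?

3

Standard divisor 323939/53 ≈ 6112.057; standard quotas: North 2.408, South 14.421, East 6.716, West 11.721, Central 8.276, Coastal 9.459.
Rounding up gives 3, 15, 7, 12, 9, 10 = 56 seats, so the divisor must be adjusted.
With modified divisor 6500: modified quotas North 2.264, South 13.560, East 6.315, West 11.021, Central 7.782, Coastal 8.895.
Rounding up: North 3, South 14, East 7, West 12, Central 8, Coastal 9 (total 53).
North receives 3.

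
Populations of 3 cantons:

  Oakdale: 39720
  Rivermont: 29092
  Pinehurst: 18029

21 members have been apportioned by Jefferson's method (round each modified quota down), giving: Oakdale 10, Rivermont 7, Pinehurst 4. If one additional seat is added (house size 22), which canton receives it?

Rivermont

Priority for the next seat is population ÷ (current seats + 1).
Priorities: Oakdale 3610.909, Rivermont 3636.500, Pinehurst 3605.800.
Highest priority: Rivermont.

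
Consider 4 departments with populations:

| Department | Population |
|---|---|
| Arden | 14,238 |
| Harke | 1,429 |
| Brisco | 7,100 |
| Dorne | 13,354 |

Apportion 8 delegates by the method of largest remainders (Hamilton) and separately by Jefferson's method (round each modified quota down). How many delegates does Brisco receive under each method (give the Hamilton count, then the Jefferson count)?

2 and 1

Hamilton: Arden 3, Harke 0, Brisco 2, Dorne 3.
Jefferson: Arden 4, Harke 0, Brisco 1, Dorne 3.
Brisco gets 2 under Hamilton and 1 under Jefferson.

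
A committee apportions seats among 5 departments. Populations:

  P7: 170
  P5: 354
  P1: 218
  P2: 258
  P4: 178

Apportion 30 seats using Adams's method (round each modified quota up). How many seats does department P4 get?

Standard divisor 1178/30 ≈ 39.267; standard quotas: P7 4.329, P5 9.015, P1 5.552, P2 6.570, P4 4.533.
Rounding up gives 5, 10, 6, 7, 5 = 33 seats, so the divisor must be adjusted.
With modified divisor 43.3: modified quotas P7 3.926, P5 8.176, P1 5.035, P2 5.958, P4 4.111.
Rounding up: P7 4, P5 9, P1 6, P2 6, P4 5 (total 30).
P4 receives 5.

5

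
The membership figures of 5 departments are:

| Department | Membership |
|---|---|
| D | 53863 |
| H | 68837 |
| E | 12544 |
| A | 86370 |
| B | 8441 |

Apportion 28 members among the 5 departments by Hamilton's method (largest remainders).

Standard divisor: 230055 ÷ 28 ≈ 8216.25.
Standard quotas: D 6.5557, H 8.3782, E 1.5267, A 10.5121, B 1.0274.
Lower quotas: D 6, H 8, E 1, A 10, B 1 (sum 26, leaving 2 seats).
Remainders in descending order: D 0.5557, E 0.5267, A 0.5121, H 0.3782, B 0.0274.
The surplus seats go to D, E.

D 7, H 8, E 2, A 10, B 1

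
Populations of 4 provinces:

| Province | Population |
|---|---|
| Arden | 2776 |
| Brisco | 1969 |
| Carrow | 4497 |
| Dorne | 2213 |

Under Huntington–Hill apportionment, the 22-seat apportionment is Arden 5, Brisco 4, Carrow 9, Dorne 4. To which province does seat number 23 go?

Arden

Priority for the next seat is population ÷ (√(s·(s+1))).
Priorities: Arden 506.826, Brisco 440.282, Carrow 474.025, Dorne 494.842.
Highest priority: Arden.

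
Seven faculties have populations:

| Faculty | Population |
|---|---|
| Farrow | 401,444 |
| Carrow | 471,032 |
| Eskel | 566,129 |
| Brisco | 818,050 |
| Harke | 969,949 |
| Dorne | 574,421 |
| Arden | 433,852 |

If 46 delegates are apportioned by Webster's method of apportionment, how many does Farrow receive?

Standard divisor 4234877/46 ≈ 92062.543; standard quotas: Farrow 4.361, Carrow 5.116, Eskel 6.149, Brisco 8.886, Harke 10.536, Dorne 6.239, Arden 4.713.
Rounding to the nearest integer gives Farrow 4, Carrow 5, Eskel 6, Brisco 9, Harke 11, Dorne 6, Arden 5 — total 46, matching the house size, so no adjustment is needed.
Farrow receives 4.

4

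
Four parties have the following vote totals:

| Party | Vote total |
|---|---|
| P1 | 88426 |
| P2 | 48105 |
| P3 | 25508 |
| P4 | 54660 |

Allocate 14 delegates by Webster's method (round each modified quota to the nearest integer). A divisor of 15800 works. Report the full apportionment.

With modified divisor 15800: modified quotas P1 5.597, P2 3.045, P3 1.614, P4 3.459.
Rounding to the nearest integer: P1 6, P2 3, P3 2, P4 3 (total 14).

P1 6, P2 3, P3 2, P4 3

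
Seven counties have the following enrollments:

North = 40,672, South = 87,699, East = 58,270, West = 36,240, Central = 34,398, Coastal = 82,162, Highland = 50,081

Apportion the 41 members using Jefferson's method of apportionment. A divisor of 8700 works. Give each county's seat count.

North: 4, South: 10, East: 6, West: 4, Central: 3, Coastal: 9, Highland: 5

With modified divisor 8700: modified quotas North 4.675, South 10.080, East 6.698, West 4.166, Central 3.954, Coastal 9.444, Highland 5.756.
Rounding down: North 4, South 10, East 6, West 4, Central 3, Coastal 9, Highland 5 (total 41).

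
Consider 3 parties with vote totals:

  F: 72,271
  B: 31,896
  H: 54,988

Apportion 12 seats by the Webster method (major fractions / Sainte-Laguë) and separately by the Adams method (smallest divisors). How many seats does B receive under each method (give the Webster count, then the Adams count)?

2 and 3

Webster: F 6, B 2, H 4.
Adams: F 5, B 3, H 4.
B gets 2 under Webster and 3 under Adams.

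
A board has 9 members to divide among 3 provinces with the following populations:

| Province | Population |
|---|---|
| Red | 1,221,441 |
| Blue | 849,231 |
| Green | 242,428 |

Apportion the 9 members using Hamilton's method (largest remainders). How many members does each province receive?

Total 2313100; standard divisor 2313100/9 ≈ 257011.111.
Standard quotas: Red 4.7525, Blue 3.3043, Green 0.9433.
Lower quotas: Red 4, Blue 3, Green 0 (sum 7, leaving 2 seats).
Remainders in descending order: Green 0.9433, Red 0.7525, Blue 0.3043.
The surplus seats go to Green, Red.

Red 5, Blue 3, Green 1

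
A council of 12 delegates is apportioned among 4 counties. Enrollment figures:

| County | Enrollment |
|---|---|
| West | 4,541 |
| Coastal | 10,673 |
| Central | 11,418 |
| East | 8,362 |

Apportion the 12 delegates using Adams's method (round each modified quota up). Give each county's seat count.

Standard divisor 34994/12 ≈ 2916.167; standard quotas: West 1.557, Coastal 3.660, Central 3.915, East 2.867.
Rounding up gives 2, 4, 4, 3 = 13 seats, so the divisor must be adjusted.
With modified divisor 3700: modified quotas West 1.227, Coastal 2.885, Central 3.086, East 2.260.
Rounding up: West 2, Coastal 3, Central 4, East 3 (total 12).

West=2; Coastal=3; Central=4; East=3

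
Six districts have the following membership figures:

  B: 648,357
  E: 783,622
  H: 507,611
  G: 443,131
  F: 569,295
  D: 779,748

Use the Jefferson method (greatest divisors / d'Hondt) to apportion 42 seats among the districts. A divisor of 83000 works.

With modified divisor 83000: modified quotas B 7.812, E 9.441, H 6.116, G 5.339, F 6.859, D 9.395.
Rounding down: B 7, E 9, H 6, G 5, F 6, D 9 (total 42).

B 7, E 9, H 6, G 5, F 6, D 9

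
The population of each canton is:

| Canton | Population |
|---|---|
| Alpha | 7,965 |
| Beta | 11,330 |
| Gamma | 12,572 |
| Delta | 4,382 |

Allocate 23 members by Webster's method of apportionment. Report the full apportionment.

Alpha 5; Beta 7; Gamma 8; Delta 3

Standard divisor 36249/23 ≈ 1576.043; standard quotas: Alpha 5.054, Beta 7.189, Gamma 7.977, Delta 2.780.
Rounding to the nearest integer gives Alpha 5, Beta 7, Gamma 8, Delta 3 — total 23, matching the house size, so no adjustment is needed.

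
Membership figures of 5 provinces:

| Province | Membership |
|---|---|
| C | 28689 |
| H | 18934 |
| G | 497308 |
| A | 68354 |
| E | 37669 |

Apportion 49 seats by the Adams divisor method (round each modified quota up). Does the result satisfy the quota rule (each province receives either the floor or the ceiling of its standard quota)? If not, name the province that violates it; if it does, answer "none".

Standard quotas: C 2.160, H 1.425, G 37.434, A 5.145, E 2.836.
Adams allocation: C 3, H 2, G 36, A 5, E 3.
G has quota 37.434 (lower 37, upper 38) but receives 36 — outside the quota interval.

G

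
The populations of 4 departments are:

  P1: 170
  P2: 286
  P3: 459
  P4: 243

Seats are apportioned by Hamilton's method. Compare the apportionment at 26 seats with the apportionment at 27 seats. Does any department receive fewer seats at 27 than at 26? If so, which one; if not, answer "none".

At 26 seats: P1 4, P2 6, P3 10, P4 6.
At 27 seats: P1 4, P2 7, P3 11, P4 5.
P4 drops from 6 to 5.

P4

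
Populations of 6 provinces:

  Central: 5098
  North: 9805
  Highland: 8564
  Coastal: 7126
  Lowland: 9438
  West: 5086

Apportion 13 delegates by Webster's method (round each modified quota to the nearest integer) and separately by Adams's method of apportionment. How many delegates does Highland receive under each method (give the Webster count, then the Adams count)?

3 and 2

Webster: Central 1, North 3, Highland 3, Coastal 2, Lowland 3, West 1.
Adams: Central 2, North 3, Highland 2, Coastal 2, Lowland 2, West 2.
Highland gets 3 under Webster and 2 under Adams.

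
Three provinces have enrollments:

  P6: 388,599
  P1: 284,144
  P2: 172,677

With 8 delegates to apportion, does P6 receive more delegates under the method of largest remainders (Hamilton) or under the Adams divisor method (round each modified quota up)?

Hamilton

Hamilton: P6 4, P1 3, P2 1.
Adams: P6 3, P1 3, P2 2.
P6 gets 4 under Hamilton and 3 under Adams.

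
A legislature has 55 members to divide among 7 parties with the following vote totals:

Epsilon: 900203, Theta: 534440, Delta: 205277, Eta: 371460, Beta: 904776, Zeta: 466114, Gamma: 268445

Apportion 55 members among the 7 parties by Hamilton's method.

Epsilon 13, Theta 8, Delta 3, Eta 6, Beta 14, Zeta 7, Gamma 4

Total 3650715; standard divisor 3650715/55 ≈ 66376.636.
Standard quotas: Epsilon 13.5620, Theta 8.0516, Delta 3.0926, Eta 5.5962, Beta 13.6309, Zeta 7.0223, Gamma 4.0443.
Lower quotas: Epsilon 13, Theta 8, Delta 3, Eta 5, Beta 13, Zeta 7, Gamma 4 (sum 53, leaving 2 seats).
Remainders in descending order: Beta 0.6309, Eta 0.5962, Epsilon 0.5620, Delta 0.0926, Theta 0.0516, Gamma 0.0443, Zeta 0.0223.
The surplus seats go to Beta, Eta.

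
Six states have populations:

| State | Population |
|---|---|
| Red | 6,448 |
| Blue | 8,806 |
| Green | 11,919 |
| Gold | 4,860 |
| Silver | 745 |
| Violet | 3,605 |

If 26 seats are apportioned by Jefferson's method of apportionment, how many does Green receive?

Standard divisor 36383/26 ≈ 1399.346; standard quotas: Red 4.608, Blue 6.293, Green 8.518, Gold 3.473, Silver 0.532, Violet 2.576.
Rounding down gives 4, 6, 8, 3, 0, 2 = 23 seats, so the divisor must be adjusted.
With modified divisor 1240: modified quotas Red 5.200, Blue 7.102, Green 9.612, Gold 3.919, Silver 0.601, Violet 2.907.
Rounding down: Red 5, Blue 7, Green 9, Gold 3, Silver 0, Violet 2 (total 26).
Green receives 9.

9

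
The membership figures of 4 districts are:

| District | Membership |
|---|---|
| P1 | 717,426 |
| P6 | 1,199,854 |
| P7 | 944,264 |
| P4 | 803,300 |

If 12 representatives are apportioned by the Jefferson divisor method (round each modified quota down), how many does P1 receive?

2

Standard divisor 3664844/12 ≈ 305403.667; standard quotas: P1 2.349, P6 3.929, P7 3.092, P4 2.630.
Rounding down gives 2, 3, 3, 2 = 10 seats, so the divisor must be adjusted.
With modified divisor 253900: modified quotas P1 2.826, P6 4.726, P7 3.719, P4 3.164.
Rounding down: P1 2, P6 4, P7 3, P4 3 (total 12).
P1 receives 2.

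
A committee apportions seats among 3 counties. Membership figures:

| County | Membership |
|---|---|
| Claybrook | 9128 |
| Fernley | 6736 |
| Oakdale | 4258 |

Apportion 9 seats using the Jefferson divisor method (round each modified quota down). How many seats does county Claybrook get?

4

Standard divisor 20122/9 ≈ 2235.778; standard quotas: Claybrook 4.083, Fernley 3.013, Oakdale 1.904.
Rounding down gives 4, 3, 1 = 8 seats, so the divisor must be adjusted.
With modified divisor 2000: modified quotas Claybrook 4.564, Fernley 3.368, Oakdale 2.129.
Rounding down: Claybrook 4, Fernley 3, Oakdale 2 (total 9).
Claybrook receives 4.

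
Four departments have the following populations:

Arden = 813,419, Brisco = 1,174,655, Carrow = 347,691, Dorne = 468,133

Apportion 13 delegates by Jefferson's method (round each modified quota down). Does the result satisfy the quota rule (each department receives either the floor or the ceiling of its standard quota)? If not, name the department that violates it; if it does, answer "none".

none

Standard quotas: Arden 3.771, Brisco 5.446, Carrow 1.612, Dorne 2.170.
Jefferson allocation: Arden 4, Brisco 6, Carrow 1, Dorne 2.
Every allocation lies between the lower and upper quota.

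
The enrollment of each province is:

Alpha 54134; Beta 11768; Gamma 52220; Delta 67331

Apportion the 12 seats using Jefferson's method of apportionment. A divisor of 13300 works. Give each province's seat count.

With modified divisor 13300: modified quotas Alpha 4.070, Beta 0.885, Gamma 3.926, Delta 5.062.
Rounding down: Alpha 4, Beta 0, Gamma 3, Delta 5 (total 12).

Alpha=4, Beta=0, Gamma=3, Delta=5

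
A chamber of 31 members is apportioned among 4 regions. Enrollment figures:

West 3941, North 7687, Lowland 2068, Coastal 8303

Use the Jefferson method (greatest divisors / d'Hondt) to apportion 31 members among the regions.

Standard divisor 21999/31 ≈ 709.645; standard quotas: West 5.553, North 10.832, Lowland 2.914, Coastal 11.700.
Rounding down gives 5, 10, 2, 11 = 28 seats, so the divisor must be adjusted.
With modified divisor 670: modified quotas West 5.882, North 11.473, Lowland 3.087, Coastal 12.393.
Rounding down: West 5, North 11, Lowland 3, Coastal 12 (total 31).

West: 5, North: 11, Lowland: 3, Coastal: 12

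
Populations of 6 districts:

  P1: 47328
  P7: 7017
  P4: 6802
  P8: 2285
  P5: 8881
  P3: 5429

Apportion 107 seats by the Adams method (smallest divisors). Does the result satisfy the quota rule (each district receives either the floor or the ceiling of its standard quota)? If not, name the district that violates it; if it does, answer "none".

P1

Standard quotas: P1 65.140, P7 9.658, P4 9.362, P8 3.145, P5 12.223, P3 7.472.
Adams allocation: P1 63, P7 10, P4 10, P8 4, P5 12, P3 8.
P1 has quota 65.140 (lower 65, upper 66) but receives 63 — outside the quota interval.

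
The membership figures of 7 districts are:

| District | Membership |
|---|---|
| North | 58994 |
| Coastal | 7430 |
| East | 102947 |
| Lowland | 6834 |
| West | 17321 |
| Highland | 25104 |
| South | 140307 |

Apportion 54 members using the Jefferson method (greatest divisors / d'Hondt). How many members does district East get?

16

Standard divisor 358937/54 ≈ 6646.981; standard quotas: North 8.875, Coastal 1.118, East 15.488, Lowland 1.028, West 2.606, Highland 3.777, South 21.108.
Rounding down gives 8, 1, 15, 1, 2, 3, 21 = 51 seats, so the divisor must be adjusted.
With modified divisor 6330: modified quotas North 9.320, Coastal 1.174, East 16.263, Lowland 1.080, West 2.736, Highland 3.966, South 22.165.
Rounding down: North 9, Coastal 1, East 16, Lowland 1, West 2, Highland 3, South 22 (total 54).
East receives 16.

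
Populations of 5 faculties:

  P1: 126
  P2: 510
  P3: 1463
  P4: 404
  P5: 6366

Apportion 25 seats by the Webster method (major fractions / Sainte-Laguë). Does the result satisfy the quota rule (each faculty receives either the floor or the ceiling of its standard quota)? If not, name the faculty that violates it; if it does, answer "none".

Standard quotas: P1 0.355, P2 1.438, P3 4.124, P4 1.139, P5 17.945.
Webster allocation: P1 0, P2 1, P3 4, P4 1, P5 19.
P5 has quota 17.945 (lower 17, upper 18) but receives 19 — outside the quota interval.

P5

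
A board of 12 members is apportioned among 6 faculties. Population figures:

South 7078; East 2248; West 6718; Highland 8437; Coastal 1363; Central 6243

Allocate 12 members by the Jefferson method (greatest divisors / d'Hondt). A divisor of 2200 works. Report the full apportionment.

With modified divisor 2200: modified quotas South 3.217, East 1.022, West 3.054, Highland 3.835, Coastal 0.620, Central 2.838.
Rounding down: South 3, East 1, West 3, Highland 3, Coastal 0, Central 2 (total 12).

South 3, East 1, West 3, Highland 3, Coastal 0, Central 2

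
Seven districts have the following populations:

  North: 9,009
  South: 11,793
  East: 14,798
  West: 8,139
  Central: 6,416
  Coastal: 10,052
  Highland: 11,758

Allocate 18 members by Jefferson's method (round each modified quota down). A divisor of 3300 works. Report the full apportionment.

North=2, South=3, East=4, West=2, Central=1, Coastal=3, Highland=3

With modified divisor 3300: modified quotas North 2.730, South 3.574, East 4.484, West 2.466, Central 1.944, Coastal 3.046, Highland 3.563.
Rounding down: North 2, South 3, East 4, West 2, Central 1, Coastal 3, Highland 3 (total 18).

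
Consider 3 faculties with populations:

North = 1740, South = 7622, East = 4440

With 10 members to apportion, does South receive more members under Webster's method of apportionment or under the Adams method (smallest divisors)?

Webster

Webster: North 1, South 6, East 3.
Adams: North 2, South 5, East 3.
South gets 6 under Webster and 5 under Adams.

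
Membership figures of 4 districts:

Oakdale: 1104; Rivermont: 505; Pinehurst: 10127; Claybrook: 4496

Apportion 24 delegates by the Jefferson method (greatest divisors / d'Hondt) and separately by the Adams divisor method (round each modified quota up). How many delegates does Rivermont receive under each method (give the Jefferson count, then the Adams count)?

0 and 1

Jefferson: Oakdale 1, Rivermont 0, Pinehurst 16, Claybrook 7.
Adams: Oakdale 2, Rivermont 1, Pinehurst 14, Claybrook 7.
Rivermont gets 0 under Jefferson and 1 under Adams.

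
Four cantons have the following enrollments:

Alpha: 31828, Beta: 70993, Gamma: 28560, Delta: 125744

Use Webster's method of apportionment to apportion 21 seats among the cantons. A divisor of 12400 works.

Alpha 3; Beta 6; Gamma 2; Delta 10

With modified divisor 12400: modified quotas Alpha 2.567, Beta 5.725, Gamma 2.303, Delta 10.141.
Rounding to the nearest integer: Alpha 3, Beta 6, Gamma 2, Delta 10 (total 21).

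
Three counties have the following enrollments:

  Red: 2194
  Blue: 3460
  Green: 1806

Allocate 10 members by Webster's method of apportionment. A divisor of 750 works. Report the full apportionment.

Red 3; Blue 5; Green 2

With modified divisor 750: modified quotas Red 2.925, Blue 4.613, Green 2.408.
Rounding to the nearest integer: Red 3, Blue 5, Green 2 (total 10).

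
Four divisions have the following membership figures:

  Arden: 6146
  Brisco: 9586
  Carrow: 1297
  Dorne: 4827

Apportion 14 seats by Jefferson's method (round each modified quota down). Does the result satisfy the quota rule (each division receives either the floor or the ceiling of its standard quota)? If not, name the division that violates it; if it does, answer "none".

Standard quotas: Arden 3.937, Brisco 6.140, Carrow 0.831, Dorne 3.092.
Jefferson allocation: Arden 4, Brisco 7, Carrow 0, Dorne 3.
Every allocation lies between the lower and upper quota.

none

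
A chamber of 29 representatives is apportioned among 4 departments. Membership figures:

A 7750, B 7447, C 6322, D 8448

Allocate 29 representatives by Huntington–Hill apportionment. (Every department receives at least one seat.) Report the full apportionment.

A 8, B 7, C 6, D 8

With divisor 1016: modified quotas A 7.628, B 7.330, C 6.222, D 8.315.
Geometric-mean thresholds: A √(7·8)=7.483, B √(7·8)=7.483, C √(6·7)=6.481, D √(8·9)=8.485.
Each quota rounded against its threshold gives A 8, B 7, C 6, D 8 (total 29).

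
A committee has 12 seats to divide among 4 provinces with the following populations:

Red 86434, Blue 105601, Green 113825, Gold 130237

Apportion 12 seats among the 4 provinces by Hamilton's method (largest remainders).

Red 2, Blue 3, Green 3, Gold 4

Standard divisor: 436097 ÷ 12 ≈ 36341.417.
Standard quotas: Red 2.3784, Blue 2.9058, Green 3.1321, Gold 3.5837.
Lower quotas: Red 2, Blue 2, Green 3, Gold 3 (sum 10, leaving 2 seats).
Remainders in descending order: Blue 0.9058, Gold 0.5837, Red 0.3784, Green 0.1321.
Largest remainders: Blue, Gold receive the extra seats.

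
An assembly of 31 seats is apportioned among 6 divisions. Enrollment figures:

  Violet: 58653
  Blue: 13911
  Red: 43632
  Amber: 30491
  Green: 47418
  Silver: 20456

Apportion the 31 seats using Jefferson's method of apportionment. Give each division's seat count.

Violet 9, Blue 2, Red 6, Amber 4, Green 7, Silver 3

Standard divisor 214561/31 ≈ 6921.323; standard quotas: Violet 8.474, Blue 2.010, Red 6.304, Amber 4.405, Green 6.851, Silver 2.956.
Rounding down gives 8, 2, 6, 4, 6, 2 = 28 seats, so the divisor must be adjusted.
With modified divisor 6400: modified quotas Violet 9.165, Blue 2.174, Red 6.817, Amber 4.764, Green 7.409, Silver 3.196.
Rounding down: Violet 9, Blue 2, Red 6, Amber 4, Green 7, Silver 3 (total 31).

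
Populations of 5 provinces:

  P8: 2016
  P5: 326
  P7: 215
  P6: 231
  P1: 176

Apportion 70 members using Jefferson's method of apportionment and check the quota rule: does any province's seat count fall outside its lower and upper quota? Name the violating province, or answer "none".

Standard quotas: P8 47.611, P5 7.699, P7 5.078, P6 5.455, P1 4.157.
Jefferson allocation: P8 49, P5 7, P7 5, P6 5, P1 4.
P8 has quota 47.611 (lower 47, upper 48) but receives 49 — outside the quota interval.

P8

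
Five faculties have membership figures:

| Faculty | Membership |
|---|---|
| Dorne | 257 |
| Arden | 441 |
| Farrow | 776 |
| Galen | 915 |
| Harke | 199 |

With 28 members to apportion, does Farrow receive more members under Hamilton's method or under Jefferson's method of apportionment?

Hamilton: Dorne 3, Arden 5, Farrow 8, Galen 10, Harke 2.
Jefferson: Dorne 2, Arden 5, Farrow 9, Galen 10, Harke 2.
Farrow gets 8 under Hamilton and 9 under Jefferson.

Jefferson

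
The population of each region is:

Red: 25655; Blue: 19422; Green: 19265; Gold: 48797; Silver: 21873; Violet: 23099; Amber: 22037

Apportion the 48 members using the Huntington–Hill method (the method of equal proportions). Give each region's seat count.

Red 7, Blue 5, Green 5, Gold 13, Silver 6, Violet 6, Amber 6

With divisor 3762: modified quotas Red 6.820, Blue 5.163, Green 5.121, Gold 12.971, Silver 5.814, Violet 6.140, Amber 5.858.
Geometric-mean thresholds: Red √(6·7)=6.481, Blue √(5·6)=5.477, Green √(5·6)=5.477, Gold √(12·13)=12.490, Silver √(5·6)=5.477, Violet √(6·7)=6.481, Amber √(5·6)=5.477.
Each quota rounded against its threshold gives Red 7, Blue 5, Green 5, Gold 13, Silver 6, Violet 6, Amber 6 (total 48).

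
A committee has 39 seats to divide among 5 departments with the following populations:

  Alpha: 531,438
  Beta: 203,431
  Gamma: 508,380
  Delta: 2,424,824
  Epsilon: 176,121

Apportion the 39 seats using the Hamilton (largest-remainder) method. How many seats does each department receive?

Total 3844194; standard divisor 3844194/39 ≈ 98569.077.
Standard quotas: Alpha 5.3915, Beta 2.0638, Gamma 5.1576, Delta 24.6003, Epsilon 1.7868.
Lower quotas: Alpha 5, Beta 2, Gamma 5, Delta 24, Epsilon 1 (sum 37, leaving 2 seats).
Remainders in descending order: Epsilon 0.7868, Delta 0.6003, Alpha 0.3915, Gamma 0.1576, Beta 0.0638.
The surplus seats go to Epsilon, Delta.

Alpha=5; Beta=2; Gamma=5; Delta=25; Epsilon=2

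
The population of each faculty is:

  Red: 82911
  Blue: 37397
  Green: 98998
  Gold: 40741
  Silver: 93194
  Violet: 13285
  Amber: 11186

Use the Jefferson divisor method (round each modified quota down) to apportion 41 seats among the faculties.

Standard divisor 377712/41 ≈ 9212.488; standard quotas: Red 9.000, Blue 4.059, Green 10.746, Gold 4.422, Silver 10.116, Violet 1.442, Amber 1.214.
Rounding down gives 8, 4, 10, 4, 10, 1, 1 = 38 seats, so the divisor must be adjusted.
With modified divisor 8400: modified quotas Red 9.870, Blue 4.452, Green 11.785, Gold 4.850, Silver 11.095, Violet 1.582, Amber 1.332.
Rounding down: Red 9, Blue 4, Green 11, Gold 4, Silver 11, Violet 1, Amber 1 (total 41).

Red 9, Blue 4, Green 11, Gold 4, Silver 11, Violet 1, Amber 1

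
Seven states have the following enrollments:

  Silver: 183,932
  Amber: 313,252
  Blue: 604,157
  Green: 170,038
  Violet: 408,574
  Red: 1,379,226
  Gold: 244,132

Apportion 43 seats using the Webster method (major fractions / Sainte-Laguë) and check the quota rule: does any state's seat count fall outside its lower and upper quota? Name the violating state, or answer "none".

Standard quotas: Silver 2.394, Amber 4.078, Blue 7.864, Green 2.213, Violet 5.319, Red 17.954, Gold 3.178.
Webster allocation: Silver 2, Amber 4, Blue 8, Green 2, Violet 5, Red 19, Gold 3.
Red has quota 17.954 (lower 17, upper 18) but receives 19 — outside the quota interval.

Red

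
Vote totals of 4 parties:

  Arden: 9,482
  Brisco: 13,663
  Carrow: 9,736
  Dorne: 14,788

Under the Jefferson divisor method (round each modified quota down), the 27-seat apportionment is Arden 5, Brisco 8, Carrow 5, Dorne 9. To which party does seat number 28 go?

Priority for the next seat is population ÷ (current seats + 1).
Priorities: Arden 1580.333, Brisco 1518.111, Carrow 1622.667, Dorne 1478.800.
Highest priority: Carrow.

Carrow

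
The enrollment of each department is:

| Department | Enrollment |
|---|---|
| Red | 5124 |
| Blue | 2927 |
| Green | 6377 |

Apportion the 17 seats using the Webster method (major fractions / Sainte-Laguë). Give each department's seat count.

Standard divisor 14428/17 ≈ 848.706; standard quotas: Red 6.037, Blue 3.449, Green 7.514.
Rounding to the nearest integer gives Red 6, Blue 3, Green 8 — total 17, matching the house size, so no adjustment is needed.

Red 6, Blue 3, Green 8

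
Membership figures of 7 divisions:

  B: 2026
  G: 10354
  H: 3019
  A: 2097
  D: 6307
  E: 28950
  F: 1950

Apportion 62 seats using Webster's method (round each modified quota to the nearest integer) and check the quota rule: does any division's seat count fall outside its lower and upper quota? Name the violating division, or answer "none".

E

Standard quotas: B 2.296, G 11.735, H 3.422, A 2.377, D 7.148, E 32.812, F 2.210.
Webster allocation: B 2, G 12, H 3, A 2, D 7, E 34, F 2.
E has quota 32.812 (lower 32, upper 33) but receives 34 — outside the quota interval.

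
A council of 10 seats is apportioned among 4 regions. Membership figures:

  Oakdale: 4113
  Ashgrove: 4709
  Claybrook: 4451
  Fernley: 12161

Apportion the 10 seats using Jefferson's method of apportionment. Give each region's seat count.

Standard divisor 25434/10 ≈ 2543.4; standard quotas: Oakdale 1.617, Ashgrove 1.851, Claybrook 1.750, Fernley 4.781.
Rounding down gives 1, 1, 1, 4 = 7 seats, so the divisor must be adjusted.
With modified divisor 2100: modified quotas Oakdale 1.959, Ashgrove 2.242, Claybrook 2.120, Fernley 5.791.
Rounding down: Oakdale 1, Ashgrove 2, Claybrook 2, Fernley 5 (total 10).

Oakdale=1, Ashgrove=2, Claybrook=2, Fernley=5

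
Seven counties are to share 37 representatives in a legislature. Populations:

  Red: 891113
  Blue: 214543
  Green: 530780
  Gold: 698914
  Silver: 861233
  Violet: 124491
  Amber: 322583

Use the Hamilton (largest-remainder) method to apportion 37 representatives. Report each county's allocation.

Red=9; Blue=2; Green=6; Gold=7; Silver=9; Violet=1; Amber=3

Total 3643657; standard divisor 3643657/37 ≈ 98477.216.
Standard quotas: Red 9.0489, Blue 2.1786, Green 5.3899, Gold 7.0972, Silver 8.7455, Violet 1.2642, Amber 3.2757.
Lower quotas: Red 9, Blue 2, Green 5, Gold 7, Silver 8, Violet 1, Amber 3 (sum 35, leaving 2 seats).
Remainders in descending order: Silver 0.7455, Green 0.3899, Amber 0.2757, Violet 0.2642, Blue 0.1786, Gold 0.0972, Red 0.0489.
The surplus seats go to Silver, Green.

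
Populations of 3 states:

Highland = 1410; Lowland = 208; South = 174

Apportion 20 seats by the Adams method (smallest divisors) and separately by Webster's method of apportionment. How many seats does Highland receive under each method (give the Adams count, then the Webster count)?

15 and 16

Adams: Highland 15, Lowland 3, South 2.
Webster: Highland 16, Lowland 2, South 2.
Highland gets 15 under Adams and 16 under Webster.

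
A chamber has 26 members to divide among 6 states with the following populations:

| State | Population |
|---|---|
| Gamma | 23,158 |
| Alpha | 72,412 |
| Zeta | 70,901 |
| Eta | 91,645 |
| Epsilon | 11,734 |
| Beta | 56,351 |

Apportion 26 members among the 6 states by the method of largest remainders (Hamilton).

Gamma 2, Alpha 6, Zeta 6, Eta 7, Epsilon 1, Beta 4

The standard divisor is 326201/26 ≈ 12546.192.
Standard quotas: Gamma 1.8458, Alpha 5.7716, Zeta 5.6512, Eta 7.3046, Epsilon 0.9353, Beta 4.4915.
Lower quotas: Gamma 1, Alpha 5, Zeta 5, Eta 7, Epsilon 0, Beta 4 (sum 22, leaving 4 seats).
Remainders in descending order: Epsilon 0.9353, Gamma 0.8458, Alpha 0.7716, Zeta 0.6512, Beta 0.4915, Eta 0.3046.
The surplus seats go to Epsilon, Gamma, Alpha, Zeta.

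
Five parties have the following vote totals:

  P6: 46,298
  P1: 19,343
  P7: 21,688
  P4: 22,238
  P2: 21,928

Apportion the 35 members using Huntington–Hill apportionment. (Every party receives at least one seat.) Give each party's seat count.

With divisor 3833: modified quotas P6 12.079, P1 5.046, P7 5.658, P4 5.802, P2 5.721.
Geometric-mean thresholds: P6 √(12·13)=12.490, P1 √(5·6)=5.477, P7 √(5·6)=5.477, P4 √(5·6)=5.477, P2 √(5·6)=5.477.
Each quota rounded against its threshold gives P6 12, P1 5, P7 6, P4 6, P2 6 (total 35).

P6: 12, P1: 5, P7: 6, P4: 6, P2: 6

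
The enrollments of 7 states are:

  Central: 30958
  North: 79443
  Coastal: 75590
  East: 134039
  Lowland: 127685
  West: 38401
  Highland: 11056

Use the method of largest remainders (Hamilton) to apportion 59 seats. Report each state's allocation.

Standard divisor: 497172 ÷ 59 ≈ 8426.644.
Standard quotas: Central 3.6738, North 9.4276, Coastal 8.9704, East 15.9066, Lowland 15.1525, West 4.5571, Highland 1.3120.
Lower quotas: Central 3, North 9, Coastal 8, East 15, Lowland 15, West 4, Highland 1 (sum 55, leaving 4 seats).
Remainders in descending order: Coastal 0.9704, East 0.9066, Central 0.6738, West 0.5571, North 0.4276, Highland 0.3120, Lowland 0.1525.
The surplus seats go to Coastal, East, Central, West.

Central: 4; North: 9; Coastal: 9; East: 16; Lowland: 15; West: 5; Highland: 1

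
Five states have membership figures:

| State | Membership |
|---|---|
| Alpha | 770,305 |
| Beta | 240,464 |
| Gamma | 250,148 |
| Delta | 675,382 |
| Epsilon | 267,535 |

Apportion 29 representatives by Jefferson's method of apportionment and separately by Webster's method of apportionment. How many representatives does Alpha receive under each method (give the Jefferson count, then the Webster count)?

Jefferson: Alpha 11, Beta 3, Gamma 3, Delta 9, Epsilon 3.
Webster: Alpha 10, Beta 3, Gamma 3, Delta 9, Epsilon 4.
Alpha gets 11 under Jefferson and 10 under Webster.

11 and 10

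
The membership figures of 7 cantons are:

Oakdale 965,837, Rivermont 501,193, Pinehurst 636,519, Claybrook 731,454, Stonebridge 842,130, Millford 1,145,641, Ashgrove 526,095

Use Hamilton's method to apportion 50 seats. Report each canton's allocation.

The standard divisor is 5348869/50 ≈ 106977.38.
Standard quotas: Oakdale 9.0284, Rivermont 4.6850, Pinehurst 5.9500, Claybrook 6.8375, Stonebridge 7.8720, Millford 10.7092, Ashgrove 4.9178.
Lower quotas: Oakdale 9, Rivermont 4, Pinehurst 5, Claybrook 6, Stonebridge 7, Millford 10, Ashgrove 4 (sum 45, leaving 5 seats).
Remainders in descending order: Pinehurst 0.9500, Ashgrove 0.9178, Stonebridge 0.8720, Claybrook 0.8375, Millford 0.7092, Rivermont 0.6850, Oakdale 0.0284.
Largest remainders: Pinehurst, Ashgrove, Stonebridge, Claybrook, Millford receive the extra seats.

Oakdale=9, Rivermont=4, Pinehurst=6, Claybrook=7, Stonebridge=8, Millford=11, Ashgrove=5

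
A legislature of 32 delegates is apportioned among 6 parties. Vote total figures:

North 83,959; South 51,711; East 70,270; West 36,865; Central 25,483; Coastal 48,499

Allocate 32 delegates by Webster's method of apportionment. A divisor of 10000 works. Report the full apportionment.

North 8; South 5; East 7; West 4; Central 3; Coastal 5

With modified divisor 10000: modified quotas North 8.396, South 5.171, East 7.027, West 3.687, Central 2.548, Coastal 4.850.
Rounding to the nearest integer: North 8, South 5, East 7, West 4, Central 3, Coastal 5 (total 32).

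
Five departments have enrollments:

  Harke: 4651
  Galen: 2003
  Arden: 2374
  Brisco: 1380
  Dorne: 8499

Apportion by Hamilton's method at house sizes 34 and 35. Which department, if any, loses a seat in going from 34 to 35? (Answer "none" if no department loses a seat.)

Brisco

At 34 seats: Harke 8, Galen 4, Arden 4, Brisco 3, Dorne 15.
At 35 seats: Harke 9, Galen 4, Arden 4, Brisco 2, Dorne 16.
Brisco drops from 3 to 2.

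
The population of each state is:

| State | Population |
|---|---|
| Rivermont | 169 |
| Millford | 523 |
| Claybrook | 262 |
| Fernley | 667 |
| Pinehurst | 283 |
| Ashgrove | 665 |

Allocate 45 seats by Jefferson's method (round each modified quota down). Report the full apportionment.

Rivermont 3, Millford 9, Claybrook 4, Fernley 12, Pinehurst 5, Ashgrove 12

Standard divisor 2569/45 ≈ 57.089; standard quotas: Rivermont 2.960, Millford 9.161, Claybrook 4.589, Fernley 11.684, Pinehurst 4.957, Ashgrove 11.649.
Rounding down gives 2, 9, 4, 11, 4, 11 = 41 seats, so the divisor must be adjusted.
With modified divisor 54: modified quotas Rivermont 3.130, Millford 9.685, Claybrook 4.852, Fernley 12.352, Pinehurst 5.241, Ashgrove 12.315.
Rounding down: Rivermont 3, Millford 9, Claybrook 4, Fernley 12, Pinehurst 5, Ashgrove 12 (total 45).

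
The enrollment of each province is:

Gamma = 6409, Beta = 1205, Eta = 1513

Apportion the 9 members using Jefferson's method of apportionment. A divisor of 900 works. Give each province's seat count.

Gamma 7, Beta 1, Eta 1

With modified divisor 900: modified quotas Gamma 7.121, Beta 1.339, Eta 1.681.
Rounding down: Gamma 7, Beta 1, Eta 1 (total 9).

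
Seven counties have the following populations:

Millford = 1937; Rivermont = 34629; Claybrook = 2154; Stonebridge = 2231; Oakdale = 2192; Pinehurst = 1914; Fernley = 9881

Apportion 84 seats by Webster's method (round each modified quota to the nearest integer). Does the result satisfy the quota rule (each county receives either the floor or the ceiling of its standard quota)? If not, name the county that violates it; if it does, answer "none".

Standard quotas: Millford 2.962, Rivermont 52.948, Claybrook 3.293, Stonebridge 3.411, Oakdale 3.352, Pinehurst 2.926, Fernley 15.108.
Webster allocation: Millford 3, Rivermont 54, Claybrook 3, Stonebridge 3, Oakdale 3, Pinehurst 3, Fernley 15.
Rivermont has quota 52.948 (lower 52, upper 53) but receives 54 — outside the quota interval.

Rivermont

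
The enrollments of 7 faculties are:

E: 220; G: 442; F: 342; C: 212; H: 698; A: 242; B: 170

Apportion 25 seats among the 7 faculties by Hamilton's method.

E: 2, G: 5, F: 4, C: 2, H: 7, A: 3, B: 2

Standard divisor: 2326 ÷ 25 ≈ 93.04.
Standard quotas: E 2.365, G 4.751, F 3.676, C 2.279, H 7.502, A 2.601, B 1.827.
Lower quotas: E 2, G 4, F 3, C 2, H 7, A 2, B 1 (sum 21, leaving 4 seats).
Remainders in descending order: B 0.827, G 0.751, F 0.676, A 0.601, H 0.502, E 0.365, C 0.279.
The surplus seats go to B, G, F, A.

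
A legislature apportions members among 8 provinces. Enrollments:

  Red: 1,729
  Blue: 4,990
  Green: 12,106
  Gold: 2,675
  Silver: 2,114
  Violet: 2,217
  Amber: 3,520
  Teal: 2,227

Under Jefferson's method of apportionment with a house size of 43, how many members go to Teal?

Standard divisor 31578/43 ≈ 734.372; standard quotas: Red 2.354, Blue 6.795, Green 16.485, Gold 3.643, Silver 2.879, Violet 3.019, Amber 4.793, Teal 3.033.
Rounding down gives 2, 6, 16, 3, 2, 3, 4, 3 = 39 seats, so the divisor must be adjusted.
With modified divisor 700: modified quotas Red 2.470, Blue 7.129, Green 17.294, Gold 3.821, Silver 3.020, Violet 3.167, Amber 5.029, Teal 3.181.
Rounding down: Red 2, Blue 7, Green 17, Gold 3, Silver 3, Violet 3, Amber 5, Teal 3 (total 43).
Teal receives 3.

3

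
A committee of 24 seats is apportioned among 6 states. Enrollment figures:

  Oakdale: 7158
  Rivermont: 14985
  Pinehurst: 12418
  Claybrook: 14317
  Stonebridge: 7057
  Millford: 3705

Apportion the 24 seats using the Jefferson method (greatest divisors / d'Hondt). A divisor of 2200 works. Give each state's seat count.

Oakdale: 3, Rivermont: 6, Pinehurst: 5, Claybrook: 6, Stonebridge: 3, Millford: 1

With modified divisor 2200: modified quotas Oakdale 3.254, Rivermont 6.811, Pinehurst 5.645, Claybrook 6.508, Stonebridge 3.208, Millford 1.684.
Rounding down: Oakdale 3, Rivermont 6, Pinehurst 5, Claybrook 6, Stonebridge 3, Millford 1 (total 24).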